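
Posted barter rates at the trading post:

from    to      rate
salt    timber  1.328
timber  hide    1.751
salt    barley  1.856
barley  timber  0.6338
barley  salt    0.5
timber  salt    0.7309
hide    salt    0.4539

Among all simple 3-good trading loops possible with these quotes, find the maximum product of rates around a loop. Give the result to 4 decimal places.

salt→timber→hide→salt: 1.328 × 1.751 × 0.4539 = 1.05547
salt→barley→timber→salt: 1.856 × 0.6338 × 0.7309 = 0.85978
Maximum is salt→timber→hide→salt at 1.0555; arbitrage exists.

1.0555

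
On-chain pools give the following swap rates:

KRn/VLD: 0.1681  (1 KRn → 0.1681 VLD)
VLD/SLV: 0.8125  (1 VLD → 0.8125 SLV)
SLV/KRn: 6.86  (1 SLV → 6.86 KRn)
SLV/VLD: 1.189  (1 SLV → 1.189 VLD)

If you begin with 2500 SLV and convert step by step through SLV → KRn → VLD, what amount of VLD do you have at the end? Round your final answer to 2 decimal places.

2882.92

2500 SLV × 6.86 = 17150 KRn
17150 KRn × 0.1681 = 2882.915 VLD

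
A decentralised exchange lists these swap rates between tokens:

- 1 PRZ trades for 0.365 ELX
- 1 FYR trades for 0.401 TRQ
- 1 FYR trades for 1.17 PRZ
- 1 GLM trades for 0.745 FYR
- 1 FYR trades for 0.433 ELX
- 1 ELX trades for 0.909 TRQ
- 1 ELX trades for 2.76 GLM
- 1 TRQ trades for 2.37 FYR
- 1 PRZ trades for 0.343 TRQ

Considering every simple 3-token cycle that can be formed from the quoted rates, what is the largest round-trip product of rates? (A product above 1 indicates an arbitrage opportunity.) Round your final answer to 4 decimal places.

TRQ→FYR→PRZ→TRQ: 2.37 × 1.17 × 0.343 = 0.95110
TRQ→FYR→ELX→TRQ: 2.37 × 0.433 × 0.909 = 0.93282
GLM→FYR→ELX→GLM: 0.745 × 0.433 × 2.76 = 0.89033
Maximum is TRQ→FYR→PRZ→TRQ at 0.9511; no arbitrage — every cycle loses value.

0.9511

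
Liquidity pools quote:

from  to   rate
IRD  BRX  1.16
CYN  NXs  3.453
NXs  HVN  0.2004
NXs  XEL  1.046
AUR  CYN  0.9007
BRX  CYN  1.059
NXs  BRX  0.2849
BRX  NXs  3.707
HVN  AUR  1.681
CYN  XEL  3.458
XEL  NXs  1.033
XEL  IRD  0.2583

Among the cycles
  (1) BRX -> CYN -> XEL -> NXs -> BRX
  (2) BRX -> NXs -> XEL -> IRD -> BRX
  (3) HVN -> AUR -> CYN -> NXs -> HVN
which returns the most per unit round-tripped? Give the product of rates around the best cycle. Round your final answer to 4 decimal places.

(1) 1.059 × 3.458 × 1.033 × 0.2849 = 1.07774
(2) 3.707 × 1.046 × 0.2583 × 1.16 = 1.16181
(3) 1.681 × 0.9007 × 3.453 × 0.2004 = 1.04771
Highest is cycle (2) at 1.1618 (>1, arbitrage).

1.1618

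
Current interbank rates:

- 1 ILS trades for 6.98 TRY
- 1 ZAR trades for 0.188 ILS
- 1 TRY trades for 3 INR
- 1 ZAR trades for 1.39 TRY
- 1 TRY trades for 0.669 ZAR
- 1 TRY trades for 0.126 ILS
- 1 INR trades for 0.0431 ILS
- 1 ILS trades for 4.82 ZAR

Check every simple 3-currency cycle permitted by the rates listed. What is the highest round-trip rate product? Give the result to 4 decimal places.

INR→ILS→TRY→INR: 0.0431 × 6.98 × 3 = 0.90251
TRY→ZAR→ILS→TRY: 0.669 × 0.188 × 6.98 = 0.87789
TRY→ILS→ZAR→TRY: 0.126 × 4.82 × 1.39 = 0.84417
Maximum is INR→ILS→TRY→INR at 0.9025; no arbitrage — every cycle loses value.

0.9025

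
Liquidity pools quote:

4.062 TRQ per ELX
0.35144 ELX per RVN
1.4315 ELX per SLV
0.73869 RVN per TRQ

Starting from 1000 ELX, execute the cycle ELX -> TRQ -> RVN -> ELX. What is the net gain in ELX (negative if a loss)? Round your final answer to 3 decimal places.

54.516

1000 ELX × 4.062 = 4062 TRQ
4062 TRQ × 0.73869 = 3000.55878 RVN
3000.55878 RVN × 0.35144 = 1054.5163776432 ELX
Net change: 1054.5163776432 − 1000 = 54.5163776432 ELX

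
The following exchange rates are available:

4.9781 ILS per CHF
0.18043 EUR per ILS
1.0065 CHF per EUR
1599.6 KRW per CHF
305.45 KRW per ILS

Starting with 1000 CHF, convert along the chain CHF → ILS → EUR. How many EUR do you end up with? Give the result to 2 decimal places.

898.20

1000 CHF × 4.9781 = 4978.1 ILS
4978.1 ILS × 0.18043 = 898.198583 EUR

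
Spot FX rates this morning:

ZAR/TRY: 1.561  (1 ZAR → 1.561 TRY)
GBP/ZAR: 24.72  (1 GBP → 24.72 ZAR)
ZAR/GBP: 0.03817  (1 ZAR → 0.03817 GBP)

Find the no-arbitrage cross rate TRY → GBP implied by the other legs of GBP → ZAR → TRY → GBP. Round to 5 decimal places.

Known legs of the cycle: 24.72 × 1.561 = 38.58792
For no arbitrage the full-cycle product must be 1, so the missing rate is 1 / 38.58792 ≈ 0.0259148.

0.02591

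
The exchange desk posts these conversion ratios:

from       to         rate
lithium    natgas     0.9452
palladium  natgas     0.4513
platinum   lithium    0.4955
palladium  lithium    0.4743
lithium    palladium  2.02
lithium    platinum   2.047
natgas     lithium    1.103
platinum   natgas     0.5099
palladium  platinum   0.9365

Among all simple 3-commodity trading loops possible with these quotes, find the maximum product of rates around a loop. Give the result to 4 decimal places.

platinum→natgas→lithium→platinum: 0.5099 × 1.103 × 2.047 = 1.15127
palladium→natgas→lithium→palladium: 0.4513 × 1.103 × 2.02 = 1.00552
platinum→lithium→palladium→platinum: 0.4955 × 2.02 × 0.9365 = 0.93735
Maximum is platinum→natgas→lithium→platinum at 1.1513; arbitrage exists.

1.1513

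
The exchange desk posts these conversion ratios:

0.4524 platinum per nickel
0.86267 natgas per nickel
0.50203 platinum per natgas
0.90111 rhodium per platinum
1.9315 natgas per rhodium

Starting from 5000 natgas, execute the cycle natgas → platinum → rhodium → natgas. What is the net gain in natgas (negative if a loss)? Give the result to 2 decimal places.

5000 natgas × 0.50203 = 2510.15 platinum
2510.15 platinum × 0.90111 = 2261.9212665 rhodium
2261.9212665 rhodium × 1.9315 = 4368.90092624475 natgas
Net change: 4368.90092624475 − 5000 = -631.09907375525 natgas

-631.10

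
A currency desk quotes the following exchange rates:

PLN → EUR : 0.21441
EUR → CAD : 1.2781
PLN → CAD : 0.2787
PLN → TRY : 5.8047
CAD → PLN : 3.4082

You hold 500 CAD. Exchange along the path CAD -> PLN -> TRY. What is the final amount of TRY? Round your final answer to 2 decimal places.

500 CAD × 3.4082 = 1704.1 PLN
1704.1 PLN × 5.8047 = 9891.78927 TRY

9891.79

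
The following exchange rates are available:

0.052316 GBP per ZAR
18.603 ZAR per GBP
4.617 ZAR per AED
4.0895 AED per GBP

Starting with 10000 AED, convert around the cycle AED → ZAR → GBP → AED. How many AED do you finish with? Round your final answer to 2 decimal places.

9877.90

10000 AED × 4.617 = 46170 ZAR
46170 ZAR × 0.052316 = 2415.42972 GBP
2415.42972 GBP × 4.0895 = 9877.89983994 AED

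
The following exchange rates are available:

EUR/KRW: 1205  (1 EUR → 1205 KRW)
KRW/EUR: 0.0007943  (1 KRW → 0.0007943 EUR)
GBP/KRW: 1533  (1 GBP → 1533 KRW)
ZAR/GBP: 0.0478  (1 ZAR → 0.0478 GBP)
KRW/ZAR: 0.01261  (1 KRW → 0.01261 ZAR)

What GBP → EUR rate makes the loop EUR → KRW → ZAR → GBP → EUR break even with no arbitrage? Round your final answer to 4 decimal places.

1.3768

Known legs of the cycle: 1205 × 0.01261 × 0.0478 = 0.72632339
For no arbitrage the full-cycle product must be 1, so the missing rate is 1 / 0.72632339 ≈ 1.376797.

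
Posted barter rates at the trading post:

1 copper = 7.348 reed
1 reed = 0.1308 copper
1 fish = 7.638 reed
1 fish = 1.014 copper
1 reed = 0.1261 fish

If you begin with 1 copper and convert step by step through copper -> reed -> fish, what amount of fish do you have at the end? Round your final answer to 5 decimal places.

1 copper × 7.348 = 7.348 reed
7.348 reed × 0.1261 = 0.9265828 fish

0.92658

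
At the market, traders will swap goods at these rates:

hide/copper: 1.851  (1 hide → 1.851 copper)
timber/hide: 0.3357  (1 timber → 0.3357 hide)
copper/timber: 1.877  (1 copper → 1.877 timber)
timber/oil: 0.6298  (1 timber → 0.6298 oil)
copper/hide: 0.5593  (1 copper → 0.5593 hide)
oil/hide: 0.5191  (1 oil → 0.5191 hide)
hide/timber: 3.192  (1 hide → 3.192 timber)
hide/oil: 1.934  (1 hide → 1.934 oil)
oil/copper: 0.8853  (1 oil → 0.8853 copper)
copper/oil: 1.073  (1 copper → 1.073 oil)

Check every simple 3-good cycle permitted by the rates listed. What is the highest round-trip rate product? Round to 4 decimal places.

timber→hide→copper→timber: 0.3357 × 1.851 × 1.877 = 1.16633
oil→copper→timber→oil: 0.8853 × 1.877 × 0.6298 = 1.04654
oil→hide→timber→oil: 0.5191 × 3.192 × 0.6298 = 1.04356
oil→hide→copper→oil: 0.5191 × 1.851 × 1.073 = 1.03100
oil→copper→hide→oil: 0.8853 × 0.5593 × 1.934 = 0.95762
Maximum is timber→hide→copper→timber at 1.1663; arbitrage exists.

1.1663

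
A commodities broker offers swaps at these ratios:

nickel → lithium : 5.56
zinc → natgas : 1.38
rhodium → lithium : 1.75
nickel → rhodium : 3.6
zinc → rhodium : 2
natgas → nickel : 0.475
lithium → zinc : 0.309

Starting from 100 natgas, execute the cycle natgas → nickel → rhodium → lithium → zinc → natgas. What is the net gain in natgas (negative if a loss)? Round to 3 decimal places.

27.606

100 natgas × 0.475 = 47.5 nickel
47.5 nickel × 3.6 = 171 rhodium
171 rhodium × 1.75 = 299.25 lithium
299.25 lithium × 0.309 = 92.46825 zinc
92.46825 zinc × 1.38 = 127.606185 natgas
Net change: 127.606185 − 100 = 27.606185 natgas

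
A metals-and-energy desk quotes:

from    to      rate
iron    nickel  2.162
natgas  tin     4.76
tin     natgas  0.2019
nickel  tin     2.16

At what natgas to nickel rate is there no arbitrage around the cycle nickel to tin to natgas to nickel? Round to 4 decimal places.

2.2930

Known legs of the cycle: 2.16 × 0.2019 = 0.436104
For no arbitrage the full-cycle product must be 1, so the missing rate is 1 / 0.436104 ≈ 2.293031.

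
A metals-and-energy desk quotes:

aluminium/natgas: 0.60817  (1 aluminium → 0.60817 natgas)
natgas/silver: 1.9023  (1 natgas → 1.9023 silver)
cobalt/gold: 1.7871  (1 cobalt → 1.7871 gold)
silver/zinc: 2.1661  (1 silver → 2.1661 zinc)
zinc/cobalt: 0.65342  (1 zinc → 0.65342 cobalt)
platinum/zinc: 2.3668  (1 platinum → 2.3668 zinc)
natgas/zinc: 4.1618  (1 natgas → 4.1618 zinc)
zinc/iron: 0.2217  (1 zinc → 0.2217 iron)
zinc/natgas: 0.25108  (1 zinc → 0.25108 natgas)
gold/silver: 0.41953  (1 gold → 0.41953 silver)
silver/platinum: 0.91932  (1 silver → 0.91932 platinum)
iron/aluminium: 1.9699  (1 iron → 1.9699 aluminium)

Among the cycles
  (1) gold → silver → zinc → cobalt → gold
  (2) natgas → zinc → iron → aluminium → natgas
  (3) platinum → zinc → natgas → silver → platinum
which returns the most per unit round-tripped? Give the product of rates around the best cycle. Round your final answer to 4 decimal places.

1.1054

(1) 0.41953 × 2.1661 × 0.65342 × 1.7871 = 1.06116
(2) 4.1618 × 0.2217 × 1.9699 × 0.60817 = 1.10539
(3) 2.3668 × 0.25108 × 1.9023 × 0.91932 = 1.03925
Highest is cycle (2) at 1.1054 (>1, arbitrage).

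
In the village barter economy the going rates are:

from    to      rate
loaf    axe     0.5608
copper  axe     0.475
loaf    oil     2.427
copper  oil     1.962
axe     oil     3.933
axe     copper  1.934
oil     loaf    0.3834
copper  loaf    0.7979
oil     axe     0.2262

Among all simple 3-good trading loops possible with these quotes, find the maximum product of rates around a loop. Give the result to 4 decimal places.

copper→loaf→axe→copper: 0.7979 × 0.5608 × 1.934 = 0.86539
copper→oil→axe→copper: 1.962 × 0.2262 × 1.934 = 0.85832
axe→oil→loaf→axe: 3.933 × 0.3834 × 0.5608 = 0.84564
Maximum is copper→loaf→axe→copper at 0.8654; no arbitrage — every cycle loses value.

0.8654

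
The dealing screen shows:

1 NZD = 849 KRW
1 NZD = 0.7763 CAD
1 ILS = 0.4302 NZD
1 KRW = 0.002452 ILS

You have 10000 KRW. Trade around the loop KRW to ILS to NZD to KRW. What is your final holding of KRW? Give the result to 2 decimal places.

8955.68

10000 KRW × 0.002452 = 24.52 ILS
24.52 ILS × 0.4302 = 10.548504 NZD
10.548504 NZD × 849 = 8955.679896 KRW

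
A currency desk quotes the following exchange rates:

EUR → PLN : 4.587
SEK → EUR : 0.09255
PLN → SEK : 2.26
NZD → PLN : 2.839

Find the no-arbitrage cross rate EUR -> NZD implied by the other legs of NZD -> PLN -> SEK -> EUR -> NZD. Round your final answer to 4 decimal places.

Known legs of the cycle: 2.839 × 2.26 × 0.09255 = 0.593813757
For no arbitrage the full-cycle product must be 1, so the missing rate is 1 / 0.593813757 ≈ 1.684030.

1.6840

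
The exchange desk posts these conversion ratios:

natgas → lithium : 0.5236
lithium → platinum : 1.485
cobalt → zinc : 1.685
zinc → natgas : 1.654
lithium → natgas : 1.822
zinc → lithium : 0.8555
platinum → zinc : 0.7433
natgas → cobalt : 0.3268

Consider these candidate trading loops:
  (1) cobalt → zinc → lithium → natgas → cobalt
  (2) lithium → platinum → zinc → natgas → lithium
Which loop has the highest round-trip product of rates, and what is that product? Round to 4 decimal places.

0.9559

(1) 1.685 × 0.8555 × 1.822 × 0.3268 = 0.85832
(2) 1.485 × 0.7433 × 1.654 × 0.5236 = 0.95593
Highest is cycle (2) at 0.9559 (≤1, no arbitrage).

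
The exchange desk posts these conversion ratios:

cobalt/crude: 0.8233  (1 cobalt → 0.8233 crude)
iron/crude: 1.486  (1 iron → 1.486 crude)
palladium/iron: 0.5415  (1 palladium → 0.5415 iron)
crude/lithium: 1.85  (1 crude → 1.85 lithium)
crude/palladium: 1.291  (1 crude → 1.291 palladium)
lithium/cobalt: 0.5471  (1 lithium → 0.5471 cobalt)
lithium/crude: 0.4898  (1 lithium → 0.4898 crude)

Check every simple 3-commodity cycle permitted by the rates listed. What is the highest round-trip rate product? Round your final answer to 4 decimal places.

iron→crude→palladium→iron: 1.486 × 1.291 × 0.5415 = 1.03883
cobalt→crude→lithium→cobalt: 0.8233 × 1.85 × 0.5471 = 0.83329
Maximum is iron→crude→palladium→iron at 1.0388; arbitrage exists.

1.0388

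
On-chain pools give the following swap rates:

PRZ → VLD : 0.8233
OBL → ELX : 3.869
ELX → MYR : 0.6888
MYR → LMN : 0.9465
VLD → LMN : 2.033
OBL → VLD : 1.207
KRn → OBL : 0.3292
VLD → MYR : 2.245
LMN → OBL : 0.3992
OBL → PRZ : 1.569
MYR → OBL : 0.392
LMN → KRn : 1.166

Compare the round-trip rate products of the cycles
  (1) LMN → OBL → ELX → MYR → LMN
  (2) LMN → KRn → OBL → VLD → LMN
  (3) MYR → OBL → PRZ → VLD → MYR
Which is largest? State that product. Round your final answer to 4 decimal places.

1.1368

(1) 0.3992 × 3.869 × 0.6888 × 0.9465 = 1.00694
(2) 1.166 × 0.3292 × 1.207 × 2.033 = 0.94190
(3) 0.392 × 1.569 × 0.8233 × 2.245 = 1.13680
Highest is cycle (3) at 1.1368 (>1, arbitrage).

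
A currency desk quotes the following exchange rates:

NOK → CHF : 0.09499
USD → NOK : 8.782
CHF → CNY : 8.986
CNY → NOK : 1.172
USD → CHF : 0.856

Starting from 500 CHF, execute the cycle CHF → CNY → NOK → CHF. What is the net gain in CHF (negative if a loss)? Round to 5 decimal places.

0.19796

500 CHF × 8.986 = 4493 CNY
4493 CNY × 1.172 = 5265.796 NOK
5265.796 NOK × 0.09499 = 500.19796204 CHF
Net change: 500.19796204 − 500 = 0.19796204 CHF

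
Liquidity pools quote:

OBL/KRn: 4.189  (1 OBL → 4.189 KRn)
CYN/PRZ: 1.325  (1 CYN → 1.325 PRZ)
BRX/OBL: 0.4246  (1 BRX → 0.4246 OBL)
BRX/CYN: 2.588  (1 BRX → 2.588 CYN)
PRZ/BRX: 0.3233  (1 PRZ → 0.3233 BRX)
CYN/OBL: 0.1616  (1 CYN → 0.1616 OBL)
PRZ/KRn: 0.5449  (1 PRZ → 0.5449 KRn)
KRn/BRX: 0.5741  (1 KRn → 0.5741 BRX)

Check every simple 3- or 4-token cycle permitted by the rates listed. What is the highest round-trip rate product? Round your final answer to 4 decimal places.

BRX→CYN→PRZ→BRX: 2.588 × 1.325 × 0.3233 = 1.10863
BRX→CYN→PRZ→KRn→BRX: 2.588 × 1.325 × 0.5449 × 0.5741 = 1.07272
BRX→OBL→KRn→BRX: 0.4246 × 4.189 × 0.5741 = 1.02112
BRX→CYN→OBL→KRn→BRX: 2.588 × 0.1616 × 4.189 × 0.5741 = 1.00578
Maximum is BRX→CYN→PRZ→BRX at 1.1086; arbitrage exists.

1.1086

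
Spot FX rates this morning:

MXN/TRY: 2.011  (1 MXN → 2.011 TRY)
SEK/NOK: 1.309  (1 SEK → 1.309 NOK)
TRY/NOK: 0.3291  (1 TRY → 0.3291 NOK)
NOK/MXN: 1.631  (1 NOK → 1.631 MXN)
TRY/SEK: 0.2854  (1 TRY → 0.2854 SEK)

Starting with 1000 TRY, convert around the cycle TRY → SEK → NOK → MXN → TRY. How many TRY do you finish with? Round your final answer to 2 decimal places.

1000 TRY × 0.2854 = 285.4 SEK
285.4 SEK × 1.309 = 373.5886 NOK
373.5886 NOK × 1.631 = 609.3230066 MXN
609.3230066 MXN × 2.011 = 1225.3485662726 TRY

1225.35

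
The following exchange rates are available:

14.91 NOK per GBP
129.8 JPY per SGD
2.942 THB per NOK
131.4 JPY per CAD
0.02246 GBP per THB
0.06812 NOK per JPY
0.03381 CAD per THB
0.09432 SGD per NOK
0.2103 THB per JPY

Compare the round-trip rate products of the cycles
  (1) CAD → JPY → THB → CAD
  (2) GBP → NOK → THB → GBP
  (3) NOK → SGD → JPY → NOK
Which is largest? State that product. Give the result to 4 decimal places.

0.9852

(1) 131.4 × 0.2103 × 0.03381 = 0.93429
(2) 14.91 × 2.942 × 0.02246 = 0.98521
(3) 0.09432 × 129.8 × 0.06812 = 0.83398
Highest is cycle (2) at 0.9852 (≤1, no arbitrage).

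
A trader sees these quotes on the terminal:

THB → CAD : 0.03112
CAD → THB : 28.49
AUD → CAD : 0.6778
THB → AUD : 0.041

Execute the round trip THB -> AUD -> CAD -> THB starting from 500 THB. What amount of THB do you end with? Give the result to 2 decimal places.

500 THB × 0.041 = 20.5 AUD
20.5 AUD × 0.6778 = 13.8949 CAD
13.8949 CAD × 28.49 = 395.865701 THB

395.87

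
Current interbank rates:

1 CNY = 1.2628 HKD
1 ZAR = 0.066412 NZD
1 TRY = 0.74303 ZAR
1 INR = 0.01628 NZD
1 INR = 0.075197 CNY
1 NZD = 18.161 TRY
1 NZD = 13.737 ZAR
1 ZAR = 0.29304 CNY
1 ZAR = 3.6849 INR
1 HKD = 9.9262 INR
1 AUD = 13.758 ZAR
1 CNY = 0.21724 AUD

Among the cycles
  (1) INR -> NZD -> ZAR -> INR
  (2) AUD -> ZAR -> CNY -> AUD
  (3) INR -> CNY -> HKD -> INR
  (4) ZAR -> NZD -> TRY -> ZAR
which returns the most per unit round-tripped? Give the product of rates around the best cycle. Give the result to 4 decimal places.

(1) 0.01628 × 13.737 × 3.6849 = 0.82408
(2) 13.758 × 0.29304 × 0.21724 = 0.87583
(3) 0.075197 × 1.2628 × 9.9262 = 0.94258
(4) 0.066412 × 18.161 × 0.74303 = 0.89617
Highest is cycle (3) at 0.9426 (≤1, no arbitrage).

0.9426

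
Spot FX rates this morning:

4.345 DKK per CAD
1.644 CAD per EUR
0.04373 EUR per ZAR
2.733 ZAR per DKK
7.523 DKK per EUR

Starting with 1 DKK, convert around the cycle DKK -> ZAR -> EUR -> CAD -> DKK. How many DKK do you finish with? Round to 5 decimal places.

0.85371

1 DKK × 2.733 = 2.733 ZAR
2.733 ZAR × 0.04373 = 0.11951409 EUR
0.11951409 EUR × 1.644 = 0.19648116396 CAD
0.19648116396 CAD × 4.345 = 0.8537106574062 DKK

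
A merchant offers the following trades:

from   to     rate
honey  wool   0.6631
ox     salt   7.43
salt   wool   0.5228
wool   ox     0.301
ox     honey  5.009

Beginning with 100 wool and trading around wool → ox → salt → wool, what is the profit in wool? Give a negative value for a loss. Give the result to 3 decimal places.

16.921

100 wool × 0.301 = 30.1 ox
30.1 ox × 7.43 = 223.643 salt
223.643 salt × 0.5228 = 116.9205604 wool
Net change: 116.9205604 − 100 = 16.9205604 wool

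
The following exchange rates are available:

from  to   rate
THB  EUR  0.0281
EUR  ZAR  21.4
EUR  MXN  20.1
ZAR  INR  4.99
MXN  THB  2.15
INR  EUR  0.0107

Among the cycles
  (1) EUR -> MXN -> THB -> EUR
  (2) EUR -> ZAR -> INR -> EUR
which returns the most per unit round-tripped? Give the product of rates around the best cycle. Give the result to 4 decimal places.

(1) 20.1 × 2.15 × 0.0281 = 1.21434
(2) 21.4 × 4.99 × 0.0107 = 1.14261
Highest is cycle (1) at 1.2143 (>1, arbitrage).

1.2143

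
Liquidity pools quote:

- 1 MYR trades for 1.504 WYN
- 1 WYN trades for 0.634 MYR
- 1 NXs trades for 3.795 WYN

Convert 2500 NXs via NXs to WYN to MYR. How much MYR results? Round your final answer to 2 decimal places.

6015.08

2500 NXs × 3.795 = 9487.5 WYN
9487.5 WYN × 0.634 = 6015.075 MYR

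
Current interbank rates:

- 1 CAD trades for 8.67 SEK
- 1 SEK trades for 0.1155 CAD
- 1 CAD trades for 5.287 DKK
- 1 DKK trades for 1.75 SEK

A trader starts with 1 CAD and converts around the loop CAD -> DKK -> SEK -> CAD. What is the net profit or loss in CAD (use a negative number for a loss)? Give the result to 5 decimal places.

1 CAD × 5.287 = 5.287 DKK
5.287 DKK × 1.75 = 9.25225 SEK
9.25225 SEK × 0.1155 = 1.068634875 CAD
Net change: 1.068634875 − 1 = 0.068634875 CAD

0.06863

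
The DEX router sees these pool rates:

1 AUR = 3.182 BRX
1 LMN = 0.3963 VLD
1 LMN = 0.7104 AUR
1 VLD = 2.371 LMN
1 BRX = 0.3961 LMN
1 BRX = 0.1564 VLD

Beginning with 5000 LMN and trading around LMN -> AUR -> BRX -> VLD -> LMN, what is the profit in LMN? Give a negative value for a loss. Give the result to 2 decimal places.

-808.77

5000 LMN × 0.7104 = 3552 AUR
3552 AUR × 3.182 = 11302.464 BRX
11302.464 BRX × 0.1564 = 1767.7053696 VLD
1767.7053696 VLD × 2.371 = 4191.2294313216 LMN
Net change: 4191.2294313216 − 5000 = -808.7705686784 LMN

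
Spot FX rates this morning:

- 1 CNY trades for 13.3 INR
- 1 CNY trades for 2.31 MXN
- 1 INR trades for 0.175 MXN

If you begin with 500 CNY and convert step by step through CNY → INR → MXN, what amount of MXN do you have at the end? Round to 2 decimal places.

1163.75

500 CNY × 13.3 = 6650 INR
6650 INR × 0.175 = 1163.75 MXN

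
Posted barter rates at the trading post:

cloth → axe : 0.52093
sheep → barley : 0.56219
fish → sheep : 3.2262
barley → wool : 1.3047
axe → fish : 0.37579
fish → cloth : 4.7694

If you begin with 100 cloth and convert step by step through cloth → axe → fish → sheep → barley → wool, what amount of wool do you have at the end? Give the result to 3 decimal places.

46.324

100 cloth × 0.52093 = 52.093 axe
52.093 axe × 0.37579 = 19.57602847 fish
19.57602847 fish × 3.2262 = 63.156183049914 sheep
63.156183049914 sheep × 0.56219 = 35.50577454883115166 barley
35.50577454883115166 barley × 1.3047 = 46.324384053860003570802 wool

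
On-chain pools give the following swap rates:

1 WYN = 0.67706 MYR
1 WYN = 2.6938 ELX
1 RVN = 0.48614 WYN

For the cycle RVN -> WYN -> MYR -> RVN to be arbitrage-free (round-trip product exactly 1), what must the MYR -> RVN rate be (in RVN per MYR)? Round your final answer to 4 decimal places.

3.0382

Known legs of the cycle: 0.48614 × 0.67706 = 0.3291459484
For no arbitrage the full-cycle product must be 1, so the missing rate is 1 / 0.3291459484 ≈ 3.038166.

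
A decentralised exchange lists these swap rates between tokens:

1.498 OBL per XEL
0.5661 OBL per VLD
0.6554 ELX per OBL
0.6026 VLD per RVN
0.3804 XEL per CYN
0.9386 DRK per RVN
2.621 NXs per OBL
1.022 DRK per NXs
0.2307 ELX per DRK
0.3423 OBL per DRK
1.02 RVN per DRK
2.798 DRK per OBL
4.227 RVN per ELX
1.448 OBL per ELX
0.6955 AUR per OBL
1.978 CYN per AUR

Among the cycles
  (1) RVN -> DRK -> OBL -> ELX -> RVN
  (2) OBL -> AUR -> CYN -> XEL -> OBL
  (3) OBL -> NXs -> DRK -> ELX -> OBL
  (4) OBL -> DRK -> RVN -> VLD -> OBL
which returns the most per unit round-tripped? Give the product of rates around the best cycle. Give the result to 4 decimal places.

(1) 0.9386 × 0.3423 × 0.6554 × 4.227 = 0.89007
(2) 0.6955 × 1.978 × 0.3804 × 1.498 = 0.78393
(3) 2.621 × 1.022 × 0.2307 × 1.448 = 0.89482
(4) 2.798 × 1.02 × 0.6026 × 0.5661 = 0.97358
Highest is cycle (4) at 0.9736 (≤1, no arbitrage).

0.9736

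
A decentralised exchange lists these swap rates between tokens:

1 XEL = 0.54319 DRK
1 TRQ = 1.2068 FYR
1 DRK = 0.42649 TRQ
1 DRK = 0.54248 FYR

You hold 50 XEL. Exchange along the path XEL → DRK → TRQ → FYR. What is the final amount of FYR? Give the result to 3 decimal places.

13.979

50 XEL × 0.54319 = 27.1595 DRK
27.1595 DRK × 0.42649 = 11.583255155 TRQ
11.583255155 TRQ × 1.2068 = 13.978672321054 FYR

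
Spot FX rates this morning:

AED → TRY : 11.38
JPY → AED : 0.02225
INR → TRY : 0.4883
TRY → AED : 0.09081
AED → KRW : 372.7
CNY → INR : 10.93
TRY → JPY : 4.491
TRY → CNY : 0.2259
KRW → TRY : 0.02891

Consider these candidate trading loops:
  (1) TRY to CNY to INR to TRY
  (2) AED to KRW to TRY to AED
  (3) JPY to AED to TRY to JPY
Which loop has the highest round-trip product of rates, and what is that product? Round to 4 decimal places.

(1) 0.2259 × 10.93 × 0.4883 = 1.20566
(2) 372.7 × 0.02891 × 0.09081 = 0.97846
(3) 0.02225 × 11.38 × 4.491 = 1.13714
Highest is cycle (1) at 1.2057 (>1, arbitrage).

1.2057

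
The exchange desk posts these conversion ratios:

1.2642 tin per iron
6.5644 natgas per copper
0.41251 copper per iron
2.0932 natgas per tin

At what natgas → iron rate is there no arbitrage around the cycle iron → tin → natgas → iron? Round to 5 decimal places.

Known legs of the cycle: 1.2642 × 2.0932 = 2.64622344
For no arbitrage the full-cycle product must be 1, so the missing rate is 1 / 2.64622344 ≈ 0.3778970.

0.37790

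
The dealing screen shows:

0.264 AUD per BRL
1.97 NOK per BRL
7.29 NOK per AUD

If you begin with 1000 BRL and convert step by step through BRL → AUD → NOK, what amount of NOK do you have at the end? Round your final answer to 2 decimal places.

1000 BRL × 0.264 = 264 AUD
264 AUD × 7.29 = 1924.56 NOK

1924.56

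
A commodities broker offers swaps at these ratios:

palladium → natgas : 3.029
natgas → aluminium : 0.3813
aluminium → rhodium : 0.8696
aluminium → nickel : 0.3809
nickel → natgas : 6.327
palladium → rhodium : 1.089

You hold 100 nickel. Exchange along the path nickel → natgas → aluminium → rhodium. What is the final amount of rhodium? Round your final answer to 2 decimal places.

209.79

100 nickel × 6.327 = 632.7 natgas
632.7 natgas × 0.3813 = 241.24851 aluminium
241.24851 aluminium × 0.8696 = 209.789704296 rhodium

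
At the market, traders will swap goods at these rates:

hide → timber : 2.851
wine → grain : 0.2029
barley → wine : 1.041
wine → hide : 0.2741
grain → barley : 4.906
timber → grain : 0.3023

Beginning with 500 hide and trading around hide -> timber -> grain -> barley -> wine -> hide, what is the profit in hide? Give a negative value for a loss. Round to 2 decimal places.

103.24

500 hide × 2.851 = 1425.5 timber
1425.5 timber × 0.3023 = 430.92865 grain
430.92865 grain × 4.906 = 2114.1359569 barley
2114.1359569 barley × 1.041 = 2200.8155311329 wine
2200.8155311329 wine × 0.2741 = 603.24353708352789 hide
Net change: 603.24353708352789 − 500 = 103.24353708352789 hide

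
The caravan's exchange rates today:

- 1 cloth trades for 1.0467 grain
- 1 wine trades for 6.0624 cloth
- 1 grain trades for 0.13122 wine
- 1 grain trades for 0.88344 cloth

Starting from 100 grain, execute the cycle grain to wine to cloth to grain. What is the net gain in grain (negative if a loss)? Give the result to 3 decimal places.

-16.734

100 grain × 0.13122 = 13.122 wine
13.122 wine × 6.0624 = 79.5508128 cloth
79.5508128 cloth × 1.0467 = 83.26583575776 grain
Net change: 83.26583575776 − 100 = -16.73416424224 grain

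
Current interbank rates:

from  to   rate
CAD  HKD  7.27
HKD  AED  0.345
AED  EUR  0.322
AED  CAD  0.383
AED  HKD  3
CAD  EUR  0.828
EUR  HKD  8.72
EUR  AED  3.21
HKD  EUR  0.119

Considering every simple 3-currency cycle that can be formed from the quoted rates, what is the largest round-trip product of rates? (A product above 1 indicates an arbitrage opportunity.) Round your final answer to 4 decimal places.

AED→HKD→EUR→AED: 3 × 0.119 × 3.21 = 1.14597
AED→CAD→EUR→AED: 0.383 × 0.828 × 3.21 = 1.01797
AED→EUR→HKD→AED: 0.322 × 8.72 × 0.345 = 0.96870
AED→CAD→HKD→AED: 0.383 × 7.27 × 0.345 = 0.96062
Maximum is AED→HKD→EUR→AED at 1.1460; arbitrage exists.

1.1460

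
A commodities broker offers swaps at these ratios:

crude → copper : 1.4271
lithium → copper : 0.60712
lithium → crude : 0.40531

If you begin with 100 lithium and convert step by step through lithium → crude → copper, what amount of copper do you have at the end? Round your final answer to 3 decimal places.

57.842

100 lithium × 0.40531 = 40.531 crude
40.531 crude × 1.4271 = 57.8417901 copper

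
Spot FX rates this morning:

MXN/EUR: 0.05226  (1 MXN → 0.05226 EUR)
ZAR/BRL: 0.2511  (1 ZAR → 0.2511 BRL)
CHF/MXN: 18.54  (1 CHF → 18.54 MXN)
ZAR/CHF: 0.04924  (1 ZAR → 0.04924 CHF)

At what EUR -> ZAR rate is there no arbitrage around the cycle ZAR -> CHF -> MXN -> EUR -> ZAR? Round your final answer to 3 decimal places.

Known legs of the cycle: 0.04924 × 18.54 × 0.05226 = 0.047708655696
For no arbitrage the full-cycle product must be 1, so the missing rate is 1 / 0.047708655696 ≈ 20.96056.

20.961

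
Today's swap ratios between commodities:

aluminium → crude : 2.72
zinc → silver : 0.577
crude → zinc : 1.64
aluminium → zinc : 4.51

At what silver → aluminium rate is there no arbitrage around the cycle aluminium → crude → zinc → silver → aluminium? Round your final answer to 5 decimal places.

Known legs of the cycle: 2.72 × 1.64 × 0.577 = 2.5738816
For no arbitrage the full-cycle product must be 1, so the missing rate is 1 / 2.5738816 ≈ 0.3885183.

0.38852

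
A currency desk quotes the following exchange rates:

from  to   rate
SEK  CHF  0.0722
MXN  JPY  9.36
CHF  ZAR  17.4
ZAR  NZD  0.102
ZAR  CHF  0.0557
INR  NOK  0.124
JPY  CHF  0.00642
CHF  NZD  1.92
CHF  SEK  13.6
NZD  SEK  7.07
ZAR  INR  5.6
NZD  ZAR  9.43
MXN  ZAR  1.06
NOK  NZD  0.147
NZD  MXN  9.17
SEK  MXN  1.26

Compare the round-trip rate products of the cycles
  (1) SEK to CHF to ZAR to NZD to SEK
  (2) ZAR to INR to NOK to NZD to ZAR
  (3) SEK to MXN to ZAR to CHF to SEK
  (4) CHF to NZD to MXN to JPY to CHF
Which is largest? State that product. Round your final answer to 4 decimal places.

1.0580

(1) 0.0722 × 17.4 × 0.102 × 7.07 = 0.90595
(2) 5.6 × 0.124 × 0.147 × 9.43 = 0.96258
(3) 1.26 × 1.06 × 0.0557 × 13.6 = 1.01174
(4) 1.92 × 9.17 × 9.36 × 0.00642 = 1.05799
Highest is cycle (4) at 1.0580 (>1, arbitrage).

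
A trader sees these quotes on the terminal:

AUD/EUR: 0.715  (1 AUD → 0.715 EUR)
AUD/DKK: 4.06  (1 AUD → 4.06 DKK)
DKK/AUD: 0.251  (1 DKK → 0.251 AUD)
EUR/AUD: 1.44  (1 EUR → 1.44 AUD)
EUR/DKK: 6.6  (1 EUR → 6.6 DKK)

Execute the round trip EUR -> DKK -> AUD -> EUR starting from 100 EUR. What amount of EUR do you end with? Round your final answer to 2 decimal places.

100 EUR × 6.6 = 660 DKK
660 DKK × 0.251 = 165.66 AUD
165.66 AUD × 0.715 = 118.4469 EUR

118.45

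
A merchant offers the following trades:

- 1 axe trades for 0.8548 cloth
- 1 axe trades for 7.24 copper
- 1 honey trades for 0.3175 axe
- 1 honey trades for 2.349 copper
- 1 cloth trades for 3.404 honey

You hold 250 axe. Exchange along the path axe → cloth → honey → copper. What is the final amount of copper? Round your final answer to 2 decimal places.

250 axe × 0.8548 = 213.7 cloth
213.7 cloth × 3.404 = 727.4348 honey
727.4348 honey × 2.349 = 1708.7443452 copper

1708.74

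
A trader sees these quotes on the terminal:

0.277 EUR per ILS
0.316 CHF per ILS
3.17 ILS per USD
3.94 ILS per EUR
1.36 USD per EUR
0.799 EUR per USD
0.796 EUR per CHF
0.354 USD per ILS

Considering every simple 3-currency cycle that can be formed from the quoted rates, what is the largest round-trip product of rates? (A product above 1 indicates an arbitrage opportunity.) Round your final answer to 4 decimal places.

1.1942

EUR→USD→ILS→EUR: 1.36 × 3.17 × 0.277 = 1.19420
EUR→ILS→USD→EUR: 3.94 × 0.354 × 0.799 = 1.11441
EUR→ILS→CHF→EUR: 3.94 × 0.316 × 0.796 = 0.99105
Maximum is EUR→USD→ILS→EUR at 1.1942; arbitrage exists.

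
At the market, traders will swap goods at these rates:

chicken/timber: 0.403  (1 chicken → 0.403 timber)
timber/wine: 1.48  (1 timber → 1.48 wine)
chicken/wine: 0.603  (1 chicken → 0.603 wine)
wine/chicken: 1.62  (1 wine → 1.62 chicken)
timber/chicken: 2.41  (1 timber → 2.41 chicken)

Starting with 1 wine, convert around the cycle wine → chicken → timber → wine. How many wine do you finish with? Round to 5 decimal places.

1 wine × 1.62 = 1.62 chicken
1.62 chicken × 0.403 = 0.65286 timber
0.65286 timber × 1.48 = 0.9662328 wine

0.96623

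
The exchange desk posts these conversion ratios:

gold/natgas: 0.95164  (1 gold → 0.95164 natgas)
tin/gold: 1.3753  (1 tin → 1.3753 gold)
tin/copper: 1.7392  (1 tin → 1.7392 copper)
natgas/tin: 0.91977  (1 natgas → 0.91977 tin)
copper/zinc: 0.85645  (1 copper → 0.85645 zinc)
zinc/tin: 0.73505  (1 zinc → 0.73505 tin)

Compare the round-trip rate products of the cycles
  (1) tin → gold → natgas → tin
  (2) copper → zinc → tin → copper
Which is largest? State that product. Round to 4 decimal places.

1.2038

(1) 1.3753 × 0.95164 × 0.91977 = 1.20379
(2) 0.85645 × 0.73505 × 1.7392 = 1.09488
Highest is cycle (1) at 1.2038 (>1, arbitrage).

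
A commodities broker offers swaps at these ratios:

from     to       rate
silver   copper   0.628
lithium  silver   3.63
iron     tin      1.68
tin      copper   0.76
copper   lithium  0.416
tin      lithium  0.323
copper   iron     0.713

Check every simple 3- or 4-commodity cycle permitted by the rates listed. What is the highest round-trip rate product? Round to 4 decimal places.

0.9483

copper→lithium→silver→copper: 0.416 × 3.63 × 0.628 = 0.94833
copper→iron→tin→copper: 0.713 × 1.68 × 0.76 = 0.91036
Maximum is copper→lithium→silver→copper at 0.9483; no arbitrage — every cycle loses value.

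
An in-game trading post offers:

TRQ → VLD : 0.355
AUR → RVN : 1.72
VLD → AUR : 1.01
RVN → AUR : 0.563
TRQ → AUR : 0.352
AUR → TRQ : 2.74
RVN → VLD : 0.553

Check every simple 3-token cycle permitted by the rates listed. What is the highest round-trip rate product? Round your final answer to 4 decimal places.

VLD→AUR→TRQ→VLD: 1.01 × 2.74 × 0.355 = 0.98243
VLD→AUR→RVN→VLD: 1.01 × 1.72 × 0.553 = 0.96067
Maximum is VLD→AUR→TRQ→VLD at 0.9824; no arbitrage — every cycle loses value.

0.9824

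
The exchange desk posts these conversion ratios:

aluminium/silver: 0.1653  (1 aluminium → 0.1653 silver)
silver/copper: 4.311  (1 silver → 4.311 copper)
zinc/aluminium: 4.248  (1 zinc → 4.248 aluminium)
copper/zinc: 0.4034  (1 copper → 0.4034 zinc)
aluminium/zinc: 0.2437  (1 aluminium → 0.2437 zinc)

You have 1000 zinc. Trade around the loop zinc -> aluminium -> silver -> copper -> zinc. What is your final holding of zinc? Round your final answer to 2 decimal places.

1221.16

1000 zinc × 4.248 = 4248 aluminium
4248 aluminium × 0.1653 = 702.1944 silver
702.1944 silver × 4.311 = 3027.1600584 copper
3027.1600584 copper × 0.4034 = 1221.15636755856 zinc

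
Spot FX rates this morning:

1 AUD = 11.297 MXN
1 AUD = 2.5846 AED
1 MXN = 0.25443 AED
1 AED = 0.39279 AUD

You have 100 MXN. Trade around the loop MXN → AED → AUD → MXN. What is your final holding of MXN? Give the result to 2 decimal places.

100 MXN × 0.25443 = 25.443 AED
25.443 AED × 0.39279 = 9.99375597 AUD
9.99375597 AUD × 11.297 = 112.89946119309 MXN

112.90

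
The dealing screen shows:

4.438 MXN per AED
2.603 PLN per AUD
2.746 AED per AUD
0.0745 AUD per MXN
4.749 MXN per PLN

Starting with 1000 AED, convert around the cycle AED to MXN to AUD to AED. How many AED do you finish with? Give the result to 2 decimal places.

1000 AED × 4.438 = 4438 MXN
4438 MXN × 0.0745 = 330.631 AUD
330.631 AUD × 2.746 = 907.912726 AED

907.91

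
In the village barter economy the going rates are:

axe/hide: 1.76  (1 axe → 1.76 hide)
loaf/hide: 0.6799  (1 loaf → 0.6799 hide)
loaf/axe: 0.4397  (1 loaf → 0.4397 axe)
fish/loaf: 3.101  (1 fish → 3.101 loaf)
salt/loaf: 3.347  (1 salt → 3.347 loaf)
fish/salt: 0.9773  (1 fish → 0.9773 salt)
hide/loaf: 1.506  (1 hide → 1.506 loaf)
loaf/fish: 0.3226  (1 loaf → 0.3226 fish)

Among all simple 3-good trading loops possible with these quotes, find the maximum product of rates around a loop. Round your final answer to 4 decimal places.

axe→hide→loaf→axe: 1.76 × 1.506 × 0.4397 = 1.16545
salt→loaf→fish→salt: 3.347 × 0.3226 × 0.9773 = 1.05523
Maximum is axe→hide→loaf→axe at 1.1655; arbitrage exists.

1.1655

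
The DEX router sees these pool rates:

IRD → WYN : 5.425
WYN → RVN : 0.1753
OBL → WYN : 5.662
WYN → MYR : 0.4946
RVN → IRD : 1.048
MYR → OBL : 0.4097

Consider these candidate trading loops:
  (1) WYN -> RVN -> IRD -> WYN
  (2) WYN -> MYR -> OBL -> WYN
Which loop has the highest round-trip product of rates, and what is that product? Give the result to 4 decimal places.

1.1473

(1) 0.1753 × 1.048 × 5.425 = 0.99665
(2) 0.4946 × 0.4097 × 5.662 = 1.14733
Highest is cycle (2) at 1.1473 (>1, arbitrage).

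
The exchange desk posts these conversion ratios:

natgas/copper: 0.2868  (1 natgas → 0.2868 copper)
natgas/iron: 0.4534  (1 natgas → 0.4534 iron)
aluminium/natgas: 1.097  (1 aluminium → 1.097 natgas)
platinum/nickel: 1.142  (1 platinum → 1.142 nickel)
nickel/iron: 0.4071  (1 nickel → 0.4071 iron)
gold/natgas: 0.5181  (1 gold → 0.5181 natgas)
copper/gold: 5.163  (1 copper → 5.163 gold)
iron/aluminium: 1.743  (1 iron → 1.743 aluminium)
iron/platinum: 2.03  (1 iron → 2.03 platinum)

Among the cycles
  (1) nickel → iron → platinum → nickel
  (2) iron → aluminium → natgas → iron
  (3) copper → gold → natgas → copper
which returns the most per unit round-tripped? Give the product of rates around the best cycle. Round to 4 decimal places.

0.9438

(1) 0.4071 × 2.03 × 1.142 = 0.94376
(2) 1.743 × 1.097 × 0.4534 = 0.86693
(3) 5.163 × 0.5181 × 0.2868 = 0.76718
Highest is cycle (1) at 0.9438 (≤1, no arbitrage).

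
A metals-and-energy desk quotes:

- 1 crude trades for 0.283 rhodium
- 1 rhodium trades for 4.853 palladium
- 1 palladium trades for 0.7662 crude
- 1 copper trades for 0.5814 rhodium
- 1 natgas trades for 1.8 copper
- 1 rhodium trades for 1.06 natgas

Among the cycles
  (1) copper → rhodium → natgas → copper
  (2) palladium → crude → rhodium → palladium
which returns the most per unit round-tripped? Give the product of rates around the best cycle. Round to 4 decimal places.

(1) 0.5814 × 1.06 × 1.8 = 1.10931
(2) 0.7662 × 0.283 × 4.853 = 1.05230
Highest is cycle (1) at 1.1093 (>1, arbitrage).

1.1093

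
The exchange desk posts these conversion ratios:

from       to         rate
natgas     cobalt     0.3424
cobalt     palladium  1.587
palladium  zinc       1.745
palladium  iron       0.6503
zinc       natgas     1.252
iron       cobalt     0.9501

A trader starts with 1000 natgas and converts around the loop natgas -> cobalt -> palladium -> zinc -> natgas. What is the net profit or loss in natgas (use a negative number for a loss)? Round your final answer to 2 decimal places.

1000 natgas × 0.3424 = 342.4 cobalt
342.4 cobalt × 1.587 = 543.3888 palladium
543.3888 palladium × 1.745 = 948.213456 zinc
948.213456 zinc × 1.252 = 1187.163246912 natgas
Net change: 1187.163246912 − 1000 = 187.163246912 natgas

187.16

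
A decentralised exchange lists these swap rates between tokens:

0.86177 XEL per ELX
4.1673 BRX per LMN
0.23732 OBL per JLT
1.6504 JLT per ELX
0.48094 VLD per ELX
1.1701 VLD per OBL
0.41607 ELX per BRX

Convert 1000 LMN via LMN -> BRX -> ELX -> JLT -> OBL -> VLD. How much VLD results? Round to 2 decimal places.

794.64

1000 LMN × 4.1673 = 4167.3 BRX
4167.3 BRX × 0.41607 = 1733.888511 ELX
1733.888511 ELX × 1.6504 = 2861.6095985544 JLT
2861.6095985544 JLT × 0.23732 = 679.117189928930208 OBL
679.117189928930208 OBL × 1.1701 = 794.6350239358412363808 VLD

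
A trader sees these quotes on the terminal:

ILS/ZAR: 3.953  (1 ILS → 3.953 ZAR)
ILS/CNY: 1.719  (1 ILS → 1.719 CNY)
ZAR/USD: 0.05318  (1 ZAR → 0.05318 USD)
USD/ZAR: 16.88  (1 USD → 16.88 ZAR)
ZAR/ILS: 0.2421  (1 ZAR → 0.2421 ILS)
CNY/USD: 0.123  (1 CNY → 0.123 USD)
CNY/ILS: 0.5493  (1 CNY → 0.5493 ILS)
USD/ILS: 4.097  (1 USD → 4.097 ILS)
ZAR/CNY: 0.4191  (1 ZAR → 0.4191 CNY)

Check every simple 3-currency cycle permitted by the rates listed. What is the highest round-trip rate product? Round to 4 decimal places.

0.9100

ILS→ZAR→CNY→ILS: 3.953 × 0.4191 × 0.5493 = 0.91003
USD→ZAR→CNY→USD: 16.88 × 0.4191 × 0.123 = 0.87015
USD→ILS→CNY→USD: 4.097 × 1.719 × 0.123 = 0.86626
USD→ILS→ZAR→USD: 4.097 × 3.953 × 0.05318 = 0.86127
Maximum is ILS→ZAR→CNY→ILS at 0.9100; no arbitrage — every cycle loses value.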